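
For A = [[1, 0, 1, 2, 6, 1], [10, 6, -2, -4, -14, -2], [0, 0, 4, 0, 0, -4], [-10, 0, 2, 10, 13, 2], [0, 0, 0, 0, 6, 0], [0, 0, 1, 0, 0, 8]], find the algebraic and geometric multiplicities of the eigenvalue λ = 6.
The characteristic polynomial is (x - 6)^5(x - 5), so the factor x - 6 appears with exponent 5: the algebraic multiplicity is 5.

rank(A - 6I) = 3, so the eigenspace has dimension 6 - 3 = 3: the geometric multiplicity is 3.

Since 3 < 5, A is not diagonalizable.

algebraic multiplicity 5, geometric multiplicity 3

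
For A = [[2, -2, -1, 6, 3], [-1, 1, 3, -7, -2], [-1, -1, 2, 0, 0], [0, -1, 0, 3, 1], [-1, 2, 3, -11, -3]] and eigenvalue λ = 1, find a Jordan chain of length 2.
v_1 = [[-1, 1, 0, 0, 2]]^T, v_2 = [[3, -3, 0, 1, -5]]^T

We seek v_1 ∈ ker((A - I)^2) \ ker(A - I), then set v_{i+1} = (A - I) v_i.

One such chain is v_1 = [[-1, 1, 0, 0, 2]]^T, v_2 = [[3, -3, 0, 1, -5]]^T. Check: (A - I) v_2 = [[0, 0, 0, 0, 0]]^T = 0.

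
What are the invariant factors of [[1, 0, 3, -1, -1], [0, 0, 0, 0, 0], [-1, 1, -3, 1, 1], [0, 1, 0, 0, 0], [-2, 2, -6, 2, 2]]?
The Jordan structure of A has elementary divisors x^2, x^2, x. Arranging the block sizes at each eigenvalue in decreasing order and taking row products gives the invariant factors.

Invariant factors (smallest first, each dividing the next): x, x^2, x^2.

Check: the last factor x^2 is the minimal polynomial, and the product x^5 is the characteristic polynomial.

x, x^2, x^2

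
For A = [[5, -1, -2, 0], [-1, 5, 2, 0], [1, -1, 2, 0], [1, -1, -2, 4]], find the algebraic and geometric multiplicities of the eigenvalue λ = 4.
The characteristic polynomial is (x - 4)^4, so the factor x - 4 appears with exponent 4: the algebraic multiplicity is 4.

rank(A - 4I) = 1, so the eigenspace has dimension 4 - 1 = 3: the geometric multiplicity is 3.

Since 3 < 4, A is not diagonalizable.

algebraic multiplicity 4, geometric multiplicity 3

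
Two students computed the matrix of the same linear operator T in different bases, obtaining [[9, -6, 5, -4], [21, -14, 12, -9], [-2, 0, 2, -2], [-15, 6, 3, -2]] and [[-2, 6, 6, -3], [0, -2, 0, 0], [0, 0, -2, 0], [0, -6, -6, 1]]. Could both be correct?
Both have characteristic polynomial (x - 1)(x + 2)^3, but the minimal polynomial of A is (x - 1)(x + 2)^2 while the minimal polynomial of B is (x - 1)(x + 2). The minimal polynomial is a similarity invariant, so A and B are not similar.

No.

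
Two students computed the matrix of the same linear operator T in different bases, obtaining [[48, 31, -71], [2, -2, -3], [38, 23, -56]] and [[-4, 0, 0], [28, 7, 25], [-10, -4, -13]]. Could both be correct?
Two matrices over a field are similar if and only if they have the same invariant factors.

Both A and B have characteristic polynomial (x + 3)^2(x + 4) and minimal polynomial (x + 3)^2(x + 4). Computing further, both have invariant factors (x + 3)^2(x + 4). Hence A and B are similar.

Yes.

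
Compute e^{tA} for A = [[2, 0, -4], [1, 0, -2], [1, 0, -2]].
A has Jordan form J = [[0, 1, 0], [0, 0, 0], [0, 0, 0]] with A = PJP^{-1}, so e^{tA} = P e^{tJ} P^{-1}.

For a Jordan block J_k(λ), e^{tJ_k(λ)} = e^{λt} · (I + tN + t^2 N^2/2! + ... + t^{k-1} N^{k-1}/(k-1)!) where N is the nilpotent superdiagonal part.

Assembling the blocks and conjugating back gives the entries of e^{tA} as shown above.

e^{tA} = [[2*t + 1, 0, -4*t], [t, 1, -2*t], [t, 0, 1 - 2*t]]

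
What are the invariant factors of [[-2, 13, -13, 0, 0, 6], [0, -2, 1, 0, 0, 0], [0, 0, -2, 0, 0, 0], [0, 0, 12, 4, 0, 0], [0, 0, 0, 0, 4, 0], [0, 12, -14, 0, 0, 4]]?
The Jordan structure of A has elementary divisors (x + 2)^3, (x - 4), (x - 4), (x - 4). Arranging the block sizes at each eigenvalue in decreasing order and taking row products gives the invariant factors.

Invariant factors (smallest first, each dividing the next): x - 4, x - 4, (x - 4)(x + 2)^3.

Check: the last factor (x - 4)(x + 2)^3 is the minimal polynomial, and the product (x - 4)^3(x + 2)^3 is the characteristic polynomial.

x - 4, x - 4, (x - 4)(x + 2)^3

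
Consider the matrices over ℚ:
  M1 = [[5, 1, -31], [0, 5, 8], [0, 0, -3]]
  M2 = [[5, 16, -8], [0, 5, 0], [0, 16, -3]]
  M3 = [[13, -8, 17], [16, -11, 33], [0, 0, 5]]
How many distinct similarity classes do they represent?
Characteristic polynomials: χ_{M1} = (x - 5)^2(x + 3), χ_{M2} = (x - 5)^2(x + 3), χ_{M3} = (x - 5)^2(x + 3).

{M1, M3}: invariant factors (x - 5)^2(x + 3).

{M2}: invariant factors x - 5, (x - 5)(x + 3).

Matrices are similar if and only if their invariant-factor lists agree; the partition into similarity classes is {M1, M3}, {M2}.

2 classes: {M1, M3}, {M2}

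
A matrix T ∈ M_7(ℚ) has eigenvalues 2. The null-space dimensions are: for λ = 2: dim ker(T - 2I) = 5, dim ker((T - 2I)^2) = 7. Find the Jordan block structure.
Jordan blocks: (2, 2), (2, 2), (2, 1), (2, 1), (2, 1)

λ = 2: successive nullity increments [5, 2] count blocks of size ≥ k; block sizes are [2, 2, 1, 1, 1].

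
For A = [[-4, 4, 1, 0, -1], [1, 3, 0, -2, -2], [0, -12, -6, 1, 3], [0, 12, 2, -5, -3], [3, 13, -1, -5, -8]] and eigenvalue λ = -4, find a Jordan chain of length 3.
v_1 = [[0, -1, 3, -3, -1]]^T, v_2 = [[0, 1, 0, 0, 3]]^T, v_3 = [[1, 1, -3, 3, 1]]^T

We seek v_1 ∈ ker((A + 4I)^3) \ ker((A + 4I)^2), then set v_{i+1} = (A + 4I) v_i.

One such chain is v_1 = [[0, -1, 3, -3, -1]]^T, v_2 = [[0, 1, 0, 0, 3]]^T, v_3 = [[1, 1, -3, 3, 1]]^T. Check: (A + 4I) v_3 = [[0, 0, 0, 0, 0]]^T = 0.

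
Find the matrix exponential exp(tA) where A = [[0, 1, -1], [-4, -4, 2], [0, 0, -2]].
A has Jordan form J = [[-2, 1, 0], [0, -2, 0], [0, 0, -2]] with A = PJP^{-1}, so e^{tA} = P e^{tJ} P^{-1}.

For a Jordan block J_k(λ), e^{tJ_k(λ)} = e^{λt} · (I + tN + t^2 N^2/2! + ... + t^{k-1} N^{k-1}/(k-1)!) where N is the nilpotent superdiagonal part.

Assembling the blocks and conjugating back gives the entries of e^{tA} as shown above.

e^{tA} = [[(2*t + 1)*e^{-2*t}, t*e^{-2*t}, -t*e^{-2*t}], [-4*t*e^{-2*t}, (1 - 2*t)*e^{-2*t}, 2*t*e^{-2*t}], [0, 0, e^{-2*t}]]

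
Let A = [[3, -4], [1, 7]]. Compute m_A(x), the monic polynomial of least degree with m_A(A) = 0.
The characteristic polynomial factors as (x - 5)^2. The minimal polynomial is ∏(x - λ)^{k_λ} where k_λ is the size of the largest Jordan block at λ.

For λ = 5: rank(A - 5I) = 1, and the largest Jordan block has size 2 (the smallest k with rank((A - 5I)^k) = rank((A - 5I)^(k+1))).

So m_A(x) = (x - 5)^2.

m_A(x) = (x - 5)^2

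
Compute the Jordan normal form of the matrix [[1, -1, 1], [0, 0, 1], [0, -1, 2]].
The characteristic polynomial is det(xI - A) = (x - 1)^3, so the eigenvalues are 1 (algebraic multiplicity 3).

For λ = 1: rank(A - I) = 1, rank((A - I)^2) = 0. The eigenspace has dimension 3 - 1 = 2, so there are 2 Jordan blocks; the rank sequence gives block sizes [2, 1].

Assembling the blocks gives the Jordan form J above.

J = [[1, 1, 0], [0, 1, 0], [0, 0, 1]]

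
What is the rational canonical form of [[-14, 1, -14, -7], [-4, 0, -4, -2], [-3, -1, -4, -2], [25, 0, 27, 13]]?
R = [[0, 0, 0, -2], [1, 0, 0, -7], [0, 1, 0, -9], [0, 0, 1, -5]]

The invariant factors of A (the non-unit diagonal entries of the Smith normal form of xI - A over ℚ[x]) are (x + 1)^3(x + 2), each dividing the next. The characteristic polynomial is their product, (x + 1)^3(x + 2).

The rational canonical form is the block-diagonal matrix of companion matrices C(f_i):
R = [[0, 0, 0, -2], [1, 0, 0, -7], [0, 1, 0, -9], [0, 0, 1, -5]].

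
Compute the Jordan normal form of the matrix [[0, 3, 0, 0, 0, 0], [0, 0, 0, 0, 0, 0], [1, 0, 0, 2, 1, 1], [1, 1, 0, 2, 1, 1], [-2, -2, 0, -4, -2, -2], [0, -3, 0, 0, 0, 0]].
The characteristic polynomial is det(xI - A) = x^6, so the eigenvalues are 0 (algebraic multiplicity 6).

For λ = 0: rank(A) = 2, rank(A^2) = 0. The eigenspace has dimension 6 - 2 = 4, so there are 4 Jordan blocks; the rank sequence gives block sizes [2, 2, 1, 1].

Assembling the blocks gives the Jordan form J above.

J = [[0, 1, 0, 0, 0, 0], [0, 0, 0, 0, 0, 0], [0, 0, 0, 1, 0, 0], [0, 0, 0, 0, 0, 0], [0, 0, 0, 0, 0, 0], [0, 0, 0, 0, 0, 0]]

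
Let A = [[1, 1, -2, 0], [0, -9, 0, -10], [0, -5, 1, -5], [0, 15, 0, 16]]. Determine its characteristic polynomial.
χ_A(x) = (x - 6)(x - 1)^3

xI - A = [[x - 1, -1, 2, 0], [0, x + 9, 0, 10], [0, 5, x - 1, 5], [0, -15, 0, x - 16]].

Expanding det(xI - A) along the first row:
det(xI - A) = + (x - 1)·det([[x + 9, 0, 10], [5, x - 1, 5], [-15, 0, x - 16]]) - (-1)·det([[0, 0, 10], [0, x - 1, 5], [0, 0, x - 16]]) + (2)·det([[0, x + 9, 10], [0, 5, 5], [0, -15, x - 16]]) - (0)·det([[0, x + 9, 0], [0, 5, x - 1], [0, -15, 0]]).

Evaluating gives χ_A(x) = x^4 - 9x^3 + 21x^2 - 19x + 6 = (x - 6)(x - 1)^3.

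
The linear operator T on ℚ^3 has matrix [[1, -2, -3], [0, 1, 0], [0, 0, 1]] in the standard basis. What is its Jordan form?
The characteristic polynomial is det(xI - A) = (x - 1)^3, so the eigenvalues are 1 (algebraic multiplicity 3).

For λ = 1: rank(A - I) = 1, rank((A - I)^2) = 0. The eigenspace has dimension 3 - 1 = 2, so there are 2 Jordan blocks; the rank sequence gives block sizes [2, 1].

Assembling the blocks gives the Jordan form J above.

J = [[1, 1, 0], [0, 1, 0], [0, 0, 1]]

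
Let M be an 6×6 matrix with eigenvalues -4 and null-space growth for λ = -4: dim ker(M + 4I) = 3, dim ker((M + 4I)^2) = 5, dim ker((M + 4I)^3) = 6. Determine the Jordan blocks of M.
λ = -4: successive nullity increments [3, 2, 1] count blocks of size ≥ k; block sizes are [3, 2, 1].

Jordan blocks: (-4, 3), (-4, 2), (-4, 1)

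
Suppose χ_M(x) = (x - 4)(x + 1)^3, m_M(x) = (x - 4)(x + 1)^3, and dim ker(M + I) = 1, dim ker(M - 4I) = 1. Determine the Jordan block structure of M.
λ = -1: algebraic multiplicity 3 (exponent in χ_M), largest block size 3 (exponent in m_M), 1 block (geometric multiplicity). This forces block sizes [3].
λ = 4: algebraic multiplicity 1 (exponent in χ_M), largest block size 1 (exponent in m_M), 1 block (geometric multiplicity). This forces block sizes [1].

Jordan blocks: (-1, 3), (4, 1)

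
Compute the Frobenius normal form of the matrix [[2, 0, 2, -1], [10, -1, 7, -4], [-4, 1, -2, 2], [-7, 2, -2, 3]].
R = [[0, 1, 0, 0], [1, 1, 0, 0], [0, 0, 0, 1], [0, 0, 1, 1]]

The invariant factors of A (the non-unit diagonal entries of the Smith normal form of xI - A over ℚ[x]) are x^2 - x - 1, x^2 - x - 1, each dividing the next. The characteristic polynomial is their product, (x^2 - x - 1)^2.

The rational canonical form is the block-diagonal matrix of companion matrices C(f_i):
R = [[0, 1, 0, 0], [1, 1, 0, 0], [0, 0, 0, 1], [0, 0, 1, 1]].

Note the characteristic polynomial does not split into linear factors over ℚ, so A has no Jordan form over ℚ; the rational canonical form exists over any field.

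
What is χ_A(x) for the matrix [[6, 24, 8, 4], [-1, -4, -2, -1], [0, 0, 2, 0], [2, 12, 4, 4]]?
χ_A(x) = (x - 2)^4

xI - A = [[x - 6, -24, -8, -4], [1, x + 4, 2, 1], [0, 0, x - 2, 0], [-2, -12, -4, x - 4]].

Expanding det(xI - A) along the first row:
det(xI - A) = + (x - 6)·det([[x + 4, 2, 1], [0, x - 2, 0], [-12, -4, x - 4]]) - (-24)·det([[1, 2, 1], [0, x - 2, 0], [-2, -4, x - 4]]) + (-8)·det([[1, x + 4, 1], [0, 0, 0], [-2, -12, x - 4]]) - (-4)·det([[1, x + 4, 2], [0, 0, x - 2], [-2, -12, -4]]).

Evaluating gives χ_A(x) = x^4 - 8x^3 + 24x^2 - 32x + 16 = (x - 2)^4.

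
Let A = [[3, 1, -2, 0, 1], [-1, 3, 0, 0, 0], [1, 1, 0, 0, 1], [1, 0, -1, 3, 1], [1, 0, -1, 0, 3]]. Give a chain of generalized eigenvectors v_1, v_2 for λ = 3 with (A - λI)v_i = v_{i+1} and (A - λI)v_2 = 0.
We seek v_1 ∈ ker((A - 3I)^2) \ ker(A - 3I), then set v_{i+1} = (A - 3I) v_i.

One such chain is v_1 = [[0, -1, 0, 0, 1]]^T, v_2 = [[0, 0, 0, 1, 0]]^T. Check: (A - 3I) v_2 = [[0, 0, 0, 0, 0]]^T = 0.

v_1 = [[0, -1, 0, 0, 1]]^T, v_2 = [[0, 0, 0, 1, 0]]^T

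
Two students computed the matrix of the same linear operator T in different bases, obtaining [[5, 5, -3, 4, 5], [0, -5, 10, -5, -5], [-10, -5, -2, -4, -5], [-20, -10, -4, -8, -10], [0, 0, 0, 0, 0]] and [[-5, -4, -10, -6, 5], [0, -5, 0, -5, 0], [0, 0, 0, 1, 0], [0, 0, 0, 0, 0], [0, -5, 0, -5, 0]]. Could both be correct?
No.

Both have characteristic polynomial x^3(x + 5)^2, but the minimal polynomial of A is x^2(x + 5) while the minimal polynomial of B is x^2(x + 5)^2. The minimal polynomial is a similarity invariant, so A and B are not similar.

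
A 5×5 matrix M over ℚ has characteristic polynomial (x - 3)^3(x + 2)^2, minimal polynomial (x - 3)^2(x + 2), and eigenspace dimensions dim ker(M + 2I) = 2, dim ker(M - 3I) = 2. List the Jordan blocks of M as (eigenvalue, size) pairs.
λ = -2: algebraic multiplicity 2 (exponent in χ_M), largest block size 1 (exponent in m_M), 2 blocks (geometric multiplicity). These force block sizes [1, 1].
λ = 3: algebraic multiplicity 3 (exponent in χ_M), largest block size 2 (exponent in m_M), 2 blocks (geometric multiplicity). These force block sizes [2, 1].

Jordan blocks: (-2, 1), (-2, 1), (3, 2), (3, 1)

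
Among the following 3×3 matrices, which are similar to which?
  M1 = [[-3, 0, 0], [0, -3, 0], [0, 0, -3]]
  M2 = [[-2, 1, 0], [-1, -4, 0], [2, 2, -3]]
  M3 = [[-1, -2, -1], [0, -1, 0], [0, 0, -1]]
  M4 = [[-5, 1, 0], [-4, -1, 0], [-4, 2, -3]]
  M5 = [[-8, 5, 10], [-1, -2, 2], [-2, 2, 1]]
Characteristic polynomials: χ_{M1} = (x + 3)^3, χ_{M2} = (x + 3)^3, χ_{M3} = (x + 1)^3, χ_{M4} = (x + 3)^3, χ_{M5} = (x + 3)^3.

{M1}: invariant factors x + 3, x + 3, x + 3.

{M2, M4, M5}: invariant factors x + 3, (x + 3)^2.

{M3}: invariant factors x + 1, (x + 1)^2.

Matrices are similar if and only if their invariant-factor lists agree; the partition into similarity classes is {M1}, {M2, M4, M5}, {M3}.

3 classes: {M1}, {M2, M4, M5}, {M3}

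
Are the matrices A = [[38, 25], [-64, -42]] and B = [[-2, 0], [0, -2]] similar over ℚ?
No.

Both have characteristic polynomial (x + 2)^2, but the minimal polynomial of A is (x + 2)^2 while the minimal polynomial of B is x + 2. The minimal polynomial is a similarity invariant, so A and B are not similar.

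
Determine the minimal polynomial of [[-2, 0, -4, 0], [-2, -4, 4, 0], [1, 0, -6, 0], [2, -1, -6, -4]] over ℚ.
m_A(x) = (x + 4)^2

The characteristic polynomial factors as (x + 4)^4. The minimal polynomial is ∏(x - λ)^{k_λ} where k_λ is the size of the largest Jordan block at λ.

For λ = -4: rank(A + 4I) = 2, and the largest Jordan block has size 2 (the smallest k with rank((A + 4I)^k) = rank((A + 4I)^(k+1))).

So m_A(x) = (x + 4)^2.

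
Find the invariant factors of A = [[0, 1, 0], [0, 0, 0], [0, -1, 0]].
The Jordan structure of A has elementary divisors x^2, x. Arranging the block sizes at each eigenvalue in decreasing order and taking row products gives the invariant factors.

Invariant factors (smallest first, each dividing the next): x, x^2.

Check: the last factor x^2 is the minimal polynomial, and the product x^3 is the characteristic polynomial.

x, x^2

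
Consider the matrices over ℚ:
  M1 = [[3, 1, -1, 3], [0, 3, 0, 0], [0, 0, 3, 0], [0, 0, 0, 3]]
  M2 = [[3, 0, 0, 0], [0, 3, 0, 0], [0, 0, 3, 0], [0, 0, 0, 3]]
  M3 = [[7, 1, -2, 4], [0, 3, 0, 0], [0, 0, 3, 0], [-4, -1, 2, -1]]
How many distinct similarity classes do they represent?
2 classes: {M1, M3}, {M2}

Characteristic polynomials: χ_{M1} = (x - 3)^4, χ_{M2} = (x - 3)^4, χ_{M3} = (x - 3)^4.

{M1, M3}: invariant factors x - 3, x - 3, (x - 3)^2.

{M2}: invariant factors x - 3, x - 3, x - 3, x - 3.

Matrices are similar if and only if their invariant-factor lists agree; the partition into similarity classes is {M1, M3}, {M2}.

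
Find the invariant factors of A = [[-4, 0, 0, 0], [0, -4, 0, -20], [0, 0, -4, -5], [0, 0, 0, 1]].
The Jordan structure of A has elementary divisors (x + 4), (x + 4), (x + 4), (x - 1). Arranging the block sizes at each eigenvalue in decreasing order and taking row products gives the invariant factors.

Invariant factors (smallest first, each dividing the next): x + 4, x + 4, (x - 1)(x + 4).

Check: the last factor (x - 1)(x + 4) is the minimal polynomial, and the product (x - 1)(x + 4)^3 is the characteristic polynomial.

x + 4, x + 4, (x - 1)(x + 4)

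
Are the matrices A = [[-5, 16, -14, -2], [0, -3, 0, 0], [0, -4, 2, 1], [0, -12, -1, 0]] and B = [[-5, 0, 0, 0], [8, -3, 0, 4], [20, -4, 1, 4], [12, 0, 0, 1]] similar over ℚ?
No.

Both have characteristic polynomial (x - 1)^2(x + 3)(x + 5), but the minimal polynomial of A is (x - 1)^2(x + 3)(x + 5) while the minimal polynomial of B is (x - 1)(x + 3)(x + 5). The minimal polynomial is a similarity invariant, so A and B are not similar.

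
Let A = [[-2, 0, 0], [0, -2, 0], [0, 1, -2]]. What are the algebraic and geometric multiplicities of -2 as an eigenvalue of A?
algebraic multiplicity 3, geometric multiplicity 2

The characteristic polynomial is (x + 2)^3, so the factor x + 2 appears with exponent 3: the algebraic multiplicity is 3.

rank(A + 2I) = 1, so the eigenspace has dimension 3 - 1 = 2: the geometric multiplicity is 2.

Since 2 < 3, A is not diagonalizable.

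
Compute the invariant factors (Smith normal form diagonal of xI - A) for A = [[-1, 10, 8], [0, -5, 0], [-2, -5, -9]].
x + 5, (x + 5)^2

The Jordan structure of A has elementary divisors (x + 5)^2, (x + 5). Arranging the block sizes at each eigenvalue in decreasing order and taking row products gives the invariant factors.

Invariant factors (smallest first, each dividing the next): x + 5, (x + 5)^2.

Check: the last factor (x + 5)^2 is the minimal polynomial, and the product (x + 5)^3 is the characteristic polynomial.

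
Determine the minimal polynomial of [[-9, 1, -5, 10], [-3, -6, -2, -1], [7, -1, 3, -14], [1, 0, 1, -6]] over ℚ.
The characteristic polynomial factors as (x + 4)^2(x + 5)^2. The minimal polynomial is ∏(x - λ)^{k_λ} where k_λ is the size of the largest Jordan block at λ.

For λ = -5: rank(A + 5I) = 3, and the largest Jordan block has size 2 (the smallest k with rank((A + 5I)^k) = rank((A + 5I)^(k+1))).
For λ = -4: rank(A + 4I) = 3, and the largest Jordan block has size 2 (the smallest k with rank((A + 4I)^k) = rank((A + 4I)^(k+1))).

So m_A(x) = (x + 4)^2(x + 5)^2.

m_A(x) = (x + 4)^2(x + 5)^2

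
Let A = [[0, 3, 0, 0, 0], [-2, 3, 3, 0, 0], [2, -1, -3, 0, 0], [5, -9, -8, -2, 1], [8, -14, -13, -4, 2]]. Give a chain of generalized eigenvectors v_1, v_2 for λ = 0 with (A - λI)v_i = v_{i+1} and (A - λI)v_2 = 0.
We seek v_1 ∈ ker(A^2) \ ker(A), then set v_{i+1} = A v_i.

One such chain is v_1 = [[0, 0, 0, 0, 1]]^T, v_2 = [[0, 0, 0, 1, 2]]^T. Check: A v_2 = [[0, 0, 0, 0, 0]]^T = 0.

v_1 = [[0, 0, 0, 0, 1]]^T, v_2 = [[0, 0, 0, 1, 2]]^T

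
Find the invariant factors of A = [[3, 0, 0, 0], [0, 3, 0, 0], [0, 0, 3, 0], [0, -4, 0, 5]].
x - 3, x - 3, (x - 5)(x - 3)

The Jordan structure of A has elementary divisors (x - 3), (x - 3), (x - 3), (x - 5). Arranging the block sizes at each eigenvalue in decreasing order and taking row products gives the invariant factors.

Invariant factors (smallest first, each dividing the next): x - 3, x - 3, (x - 5)(x - 3).

Check: the last factor (x - 5)(x - 3) is the minimal polynomial, and the product (x - 5)(x - 3)^3 is the characteristic polynomial.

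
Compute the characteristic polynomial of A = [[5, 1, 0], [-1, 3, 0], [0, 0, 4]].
χ_A(x) = (x - 4)^3

xI - A = [[x - 5, -1, 0], [1, x - 3, 0], [0, 0, x - 4]].

Expanding det(xI - A) along the first row:
det(xI - A) = + (x - 5)·det([[x - 3, 0], [0, x - 4]]) - (-1)·det([[1, 0], [0, x - 4]]) + (0)·det([[1, x - 3], [0, 0]]).

Evaluating gives χ_A(x) = x^3 - 12x^2 + 48x - 64 = (x - 4)^3.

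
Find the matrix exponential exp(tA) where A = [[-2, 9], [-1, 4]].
A has Jordan form J = [[1, 1], [0, 1]] with A = PJP^{-1}, so e^{tA} = P e^{tJ} P^{-1}.

For a Jordan block J_k(λ), e^{tJ_k(λ)} = e^{λt} · (I + tN + t^2 N^2/2! + ... + t^{k-1} N^{k-1}/(k-1)!) where N is the nilpotent superdiagonal part.

Assembling the blocks and conjugating back gives the entries of e^{tA} as shown above.

e^{tA} = [[(1 - 3*t)*e^{t}, 9*t*e^{t}], [-t*e^{t}, (3*t + 1)*e^{t}]]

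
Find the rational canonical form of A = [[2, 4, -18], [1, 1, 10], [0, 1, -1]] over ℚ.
The invariant factors of A (the non-unit diagonal entries of the Smith normal form of xI - A over ℚ[x]) are (x - 3)^2(x + 4), each dividing the next. The characteristic polynomial is their product, (x - 3)^2(x + 4).

The rational canonical form is the block-diagonal matrix of companion matrices C(f_i):
R = [[0, 0, -36], [1, 0, 15], [0, 1, 2]].

R = [[0, 0, -36], [1, 0, 15], [0, 1, 2]]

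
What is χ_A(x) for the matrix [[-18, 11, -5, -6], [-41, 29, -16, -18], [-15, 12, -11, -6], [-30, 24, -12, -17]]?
χ_A(x) = (x + 2)(x + 5)^3

xI - A = [[x + 18, -11, 5, 6], [41, x - 29, 16, 18], [15, -12, x + 11, 6], [30, -24, 12, x + 17]].

Expanding det(xI - A) along the first row:
det(xI - A) = + (x + 18)·det([[x - 29, 16, 18], [-12, x + 11, 6], [-24, 12, x + 17]]) - (-11)·det([[41, 16, 18], [15, x + 11, 6], [30, 12, x + 17]]) + (5)·det([[41, x - 29, 18], [15, -12, 6], [30, -24, x + 17]]) - (6)·det([[41, x - 29, 16], [15, -12, x + 11], [30, -24, 12]]).

Evaluating gives χ_A(x) = x^4 + 17x^3 + 105x^2 + 275x + 250 = (x + 2)(x + 5)^3.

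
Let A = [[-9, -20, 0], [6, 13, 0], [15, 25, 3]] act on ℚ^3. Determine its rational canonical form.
The invariant factors of A (the non-unit diagonal entries of the Smith normal form of xI - A over ℚ[x]) are x - 3, (x - 3)(x - 1), each dividing the next. The characteristic polynomial is their product, (x - 3)^2(x - 1).

The rational canonical form is the block-diagonal matrix of companion matrices C(f_i):
R = [[3, 0, 0], [0, 0, -3], [0, 1, 4]].

R = [[3, 0, 0], [0, 0, -3], [0, 1, 4]]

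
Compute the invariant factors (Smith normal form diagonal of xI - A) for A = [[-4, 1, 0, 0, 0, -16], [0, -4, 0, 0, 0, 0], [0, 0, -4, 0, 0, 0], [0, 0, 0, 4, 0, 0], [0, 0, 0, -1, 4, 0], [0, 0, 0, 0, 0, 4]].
The Jordan structure of A has elementary divisors (x + 4)^2, (x + 4), (x - 4)^2, (x - 4). Arranging the block sizes at each eigenvalue in decreasing order and taking row products gives the invariant factors.

Invariant factors (smallest first, each dividing the next): (x - 4)(x + 4), (x - 4)^2(x + 4)^2.

Check: the last factor (x - 4)^2(x + 4)^2 is the minimal polynomial, and the product (x - 4)^3(x + 4)^3 is the characteristic polynomial.

(x - 4)(x + 4), (x - 4)^2(x + 4)^2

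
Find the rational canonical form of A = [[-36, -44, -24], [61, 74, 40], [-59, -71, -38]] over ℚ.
R = [[0, 0, 0], [1, 0, 0], [0, 1, 0]]

The invariant factors of A (the non-unit diagonal entries of the Smith normal form of xI - A over ℚ[x]) are x^3, each dividing the next. The characteristic polynomial is their product, x^3.

The rational canonical form is the block-diagonal matrix of companion matrices C(f_i):
R = [[0, 0, 0], [1, 0, 0], [0, 1, 0]].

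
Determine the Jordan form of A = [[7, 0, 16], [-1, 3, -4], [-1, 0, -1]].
The characteristic polynomial is det(xI - A) = (x - 3)^3, so the eigenvalues are 3 (algebraic multiplicity 3).

For λ = 3: rank(A - 3I) = 1, rank((A - 3I)^2) = 0. The eigenspace has dimension 3 - 1 = 2, so there are 2 Jordan blocks; the rank sequence gives block sizes [2, 1].

Assembling the blocks gives the Jordan form J above.

J = [[3, 1, 0], [0, 3, 0], [0, 0, 3]]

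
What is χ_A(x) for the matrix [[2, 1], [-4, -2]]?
χ_A(x) = x^2

xI - A = [[x - 2, -1], [4, x + 2]].

Expanding det(xI - A) along the first row:
det(xI - A) = + (x - 2)·det([[x + 2]]) - (-1)·det([[4]]).

Evaluating gives χ_A(x) = x^2.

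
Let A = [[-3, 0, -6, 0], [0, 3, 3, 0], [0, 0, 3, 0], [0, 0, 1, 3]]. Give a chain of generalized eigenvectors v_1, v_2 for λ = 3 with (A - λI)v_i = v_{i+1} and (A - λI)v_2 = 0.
We seek v_1 ∈ ker((A - 3I)^2) \ ker(A - 3I), then set v_{i+1} = (A - 3I) v_i.

One such chain is v_1 = [[-1, -4, 1, -2]]^T, v_2 = [[0, 3, 0, 1]]^T. Check: (A - 3I) v_2 = [[0, 0, 0, 0]]^T = 0.

v_1 = [[-1, -4, 1, -2]]^T, v_2 = [[0, 3, 0, 1]]^T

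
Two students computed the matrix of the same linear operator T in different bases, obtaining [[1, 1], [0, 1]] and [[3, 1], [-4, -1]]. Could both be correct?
Two matrices over a field are similar if and only if they have the same invariant factors.

Both A and B have characteristic polynomial (x - 1)^2 and minimal polynomial (x - 1)^2. Computing further, both have invariant factors (x - 1)^2. Hence A and B are similar.

Yes.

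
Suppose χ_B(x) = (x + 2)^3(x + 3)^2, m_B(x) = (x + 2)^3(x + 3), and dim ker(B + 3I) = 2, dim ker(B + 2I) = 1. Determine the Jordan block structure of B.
λ = -3: algebraic multiplicity 2 (exponent in χ_B), largest block size 1 (exponent in m_B), 2 blocks (geometric multiplicity). These force block sizes [1, 1].
λ = -2: algebraic multiplicity 3 (exponent in χ_B), largest block size 3 (exponent in m_B), 1 block (geometric multiplicity). This forces block sizes [3].

Jordan blocks: (-3, 1), (-3, 1), (-2, 3)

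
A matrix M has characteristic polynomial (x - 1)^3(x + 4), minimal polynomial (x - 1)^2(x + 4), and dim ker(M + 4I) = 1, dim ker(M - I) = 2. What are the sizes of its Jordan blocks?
Jordan blocks: (-4, 1), (1, 2), (1, 1)

λ = -4: algebraic multiplicity 1 (exponent in χ_M), largest block size 1 (exponent in m_M), 1 block (geometric multiplicity). This forces block sizes [1].
λ = 1: algebraic multiplicity 3 (exponent in χ_M), largest block size 2 (exponent in m_M), 2 blocks (geometric multiplicity). These force block sizes [2, 1].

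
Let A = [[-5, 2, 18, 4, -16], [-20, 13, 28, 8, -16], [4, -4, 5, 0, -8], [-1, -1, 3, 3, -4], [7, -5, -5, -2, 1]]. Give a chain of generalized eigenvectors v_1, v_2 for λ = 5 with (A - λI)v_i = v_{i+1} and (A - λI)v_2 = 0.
We seek v_1 ∈ ker((A - 5I)^2) \ ker(A - 5I), then set v_{i+1} = (A - 5I) v_i.

One such chain is v_1 = [[0, -2, 1, 0, 1]]^T, v_2 = [[-2, -4, 0, 1, 1]]^T. Check: (A - 5I) v_2 = [[0, 0, 0, 0, 0]]^T = 0.

v_1 = [[0, -2, 1, 0, 1]]^T, v_2 = [[-2, -4, 0, 1, 1]]^T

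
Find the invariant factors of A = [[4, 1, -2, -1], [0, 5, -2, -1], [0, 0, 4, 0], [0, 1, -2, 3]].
The Jordan structure of A has elementary divisors (x - 4)^2, (x - 4), (x - 4). Arranging the block sizes at each eigenvalue in decreasing order and taking row products gives the invariant factors.

Invariant factors (smallest first, each dividing the next): x - 4, x - 4, (x - 4)^2.

Check: the last factor (x - 4)^2 is the minimal polynomial, and the product (x - 4)^4 is the characteristic polynomial.

x - 4, x - 4, (x - 4)^2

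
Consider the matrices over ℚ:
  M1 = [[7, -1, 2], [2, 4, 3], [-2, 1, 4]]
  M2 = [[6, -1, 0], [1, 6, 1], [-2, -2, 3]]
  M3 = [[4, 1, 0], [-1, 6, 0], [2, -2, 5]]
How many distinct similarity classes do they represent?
2 classes: {M1, M2}, {M3}

Characteristic polynomials: χ_{M1} = (x - 5)^3, χ_{M2} = (x - 5)^3, χ_{M3} = (x - 5)^3.

{M1, M2}: invariant factors (x - 5)^3.

{M3}: invariant factors x - 5, (x - 5)^2.

Matrices are similar if and only if their invariant-factor lists agree; the partition into similarity classes is {M1, M2}, {M3}.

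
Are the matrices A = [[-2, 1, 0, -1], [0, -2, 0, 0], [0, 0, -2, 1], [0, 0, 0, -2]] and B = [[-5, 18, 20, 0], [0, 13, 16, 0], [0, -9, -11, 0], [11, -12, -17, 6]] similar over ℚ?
No.

trace(A) = -8 but trace(B) = 3. The trace is a similarity invariant, so A and B are not similar.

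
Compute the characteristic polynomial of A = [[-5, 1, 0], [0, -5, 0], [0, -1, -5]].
χ_A(x) = (x + 5)^3

xI - A = [[x + 5, -1, 0], [0, x + 5, 0], [0, 1, x + 5]].

Expanding det(xI - A) along the first row:
det(xI - A) = + (x + 5)·det([[x + 5, 0], [1, x + 5]]) - (-1)·det([[0, 0], [0, x + 5]]) + (0)·det([[0, x + 5], [0, 1]]).

Evaluating gives χ_A(x) = x^3 + 15x^2 + 75x + 125 = (x + 5)^3.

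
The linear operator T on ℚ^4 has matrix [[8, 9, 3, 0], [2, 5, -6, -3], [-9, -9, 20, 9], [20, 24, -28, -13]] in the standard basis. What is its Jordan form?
The characteristic polynomial is det(xI - A) = (x - 5)^4, so the eigenvalues are 5 (algebraic multiplicity 4).

For λ = 5: rank(A - 5I) = 2, rank((A - 5I)^2) = 0. The eigenspace has dimension 4 - 2 = 2, so there are 2 Jordan blocks; the rank sequence gives block sizes [2, 2].

Assembling the blocks gives the Jordan form J above.

J = [[5, 1, 0, 0], [0, 5, 0, 0], [0, 0, 5, 1], [0, 0, 0, 5]]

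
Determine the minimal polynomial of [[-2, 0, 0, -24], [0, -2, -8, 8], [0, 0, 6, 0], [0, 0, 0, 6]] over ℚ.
m_A(x) = (x - 6)(x + 2)

The characteristic polynomial factors as (x - 6)^2(x + 2)^2. The minimal polynomial is ∏(x - λ)^{k_λ} where k_λ is the size of the largest Jordan block at λ.

For λ = -2: rank(A + 2I) = 2, and the largest Jordan block has size 1 (the smallest k with rank((A + 2I)^k) = rank((A + 2I)^(k+1))).
For λ = 6: rank(A - 6I) = 2, and the largest Jordan block has size 1 (the smallest k with rank((A - 6I)^k) = rank((A - 6I)^(k+1))).

So m_A(x) = (x - 6)(x + 2).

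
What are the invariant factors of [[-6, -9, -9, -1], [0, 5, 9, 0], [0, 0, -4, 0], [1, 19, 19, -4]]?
(x - 5)(x + 4)(x + 5)^2

The Jordan structure of A has elementary divisors (x + 5)^2, (x + 4), (x - 5). Arranging the block sizes at each eigenvalue in decreasing order and taking row products gives the invariant factors.

Invariant factors (smallest first, each dividing the next): (x - 5)(x + 4)(x + 5)^2.

Check: the last factor (x - 5)(x + 4)(x + 5)^2 is the minimal polynomial, and the product (x - 5)(x + 4)(x + 5)^2 is the characteristic polynomial.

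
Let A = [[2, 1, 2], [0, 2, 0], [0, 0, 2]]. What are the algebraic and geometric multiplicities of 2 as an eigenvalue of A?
algebraic multiplicity 3, geometric multiplicity 2

The characteristic polynomial is (x - 2)^3, so the factor x - 2 appears with exponent 3: the algebraic multiplicity is 3.

rank(A - 2I) = 1, so the eigenspace has dimension 3 - 1 = 2: the geometric multiplicity is 2.

Since 2 < 3, A is not diagonalizable.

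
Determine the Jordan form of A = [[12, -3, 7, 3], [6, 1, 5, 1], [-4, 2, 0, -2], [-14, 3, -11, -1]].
The characteristic polynomial is det(xI - A) = (x - 4)^2(x - 2)^2, so the eigenvalues are 2 (algebraic multiplicity 2), 4 (algebraic multiplicity 2).

For λ = 2: rank(A - 2I) = 2. The eigenspace has dimension 4 - 2 = 2, so there are 2 Jordan blocks; the rank sequence gives block sizes [1, 1].

For λ = 4: rank(A - 4I) = 3, rank((A - 4I)^2) = 2. The eigenspace has dimension 4 - 3 = 1, so there is 1 Jordan block; the rank sequence gives block sizes [2].

Assembling the blocks gives the Jordan form J above.

J = [[2, 0, 0, 0], [0, 2, 0, 0], [0, 0, 4, 1], [0, 0, 0, 4]]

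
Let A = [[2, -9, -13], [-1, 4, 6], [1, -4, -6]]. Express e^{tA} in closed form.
A has Jordan form J = [[0, 1, 0], [0, 0, 1], [0, 0, 0]] with A = PJP^{-1}, so e^{tA} = P e^{tJ} P^{-1}.

For a Jordan block J_k(λ), e^{tJ_k(λ)} = e^{λt} · (I + tN + t^2 N^2/2! + ... + t^{k-1} N^{k-1}/(k-1)!) where N is the nilpotent superdiagonal part.

Assembling the blocks and conjugating back gives the entries of e^{tA} as shown above.

e^{tA} = [[2*t + 1, t*(-t - 9), t*(-t - 13)], [-t, t^2/2 + 4*t + 1, t*(t + 12)/2], [t, t*(-t - 8)/2, -t^2/2 - 6*t + 1]]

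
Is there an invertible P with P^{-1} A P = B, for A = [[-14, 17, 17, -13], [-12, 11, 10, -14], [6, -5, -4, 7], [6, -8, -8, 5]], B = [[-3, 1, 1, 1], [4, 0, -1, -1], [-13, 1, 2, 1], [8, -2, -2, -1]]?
Two matrices over a field are similar if and only if they have the same invariant factors.

Both A and B have characteristic polynomial (x - 1)^2(x + 2)^2 and minimal polynomial (x - 1)(x + 2)^2. Computing further, both have invariant factors x - 1, (x - 1)(x + 2)^2. Hence A and B are similar.

Yes.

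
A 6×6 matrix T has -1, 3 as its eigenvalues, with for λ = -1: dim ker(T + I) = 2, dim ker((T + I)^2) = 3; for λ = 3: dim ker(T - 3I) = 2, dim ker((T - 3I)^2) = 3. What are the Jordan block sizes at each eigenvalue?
Jordan blocks: (-1, 2), (-1, 1), (3, 2), (3, 1)

λ = -1: successive nullity increments [2, 1] count blocks of size ≥ k; block sizes are [2, 1].
λ = 3: successive nullity increments [2, 1] count blocks of size ≥ k; block sizes are [2, 1].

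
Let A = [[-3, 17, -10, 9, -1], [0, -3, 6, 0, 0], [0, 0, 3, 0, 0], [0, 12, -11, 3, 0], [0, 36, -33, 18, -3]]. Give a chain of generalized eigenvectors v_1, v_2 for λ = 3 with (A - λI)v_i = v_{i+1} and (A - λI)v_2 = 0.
We seek v_1 ∈ ker((A - 3I)^2) \ ker(A - 3I), then set v_{i+1} = (A - 3I) v_i.

One such chain is v_1 = [[0, 1, 1, -1, -3]]^T, v_2 = [[1, 0, 0, 1, 3]]^T. Check: (A - 3I) v_2 = [[0, 0, 0, 0, 0]]^T = 0.

v_1 = [[0, 1, 1, -1, -3]]^T, v_2 = [[1, 0, 0, 1, 3]]^T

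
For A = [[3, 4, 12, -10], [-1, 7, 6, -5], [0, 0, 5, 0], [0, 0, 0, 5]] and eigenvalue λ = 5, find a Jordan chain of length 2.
v_1 = [[0, 3, 0, 1]]^T, v_2 = [[2, 1, 0, 0]]^T

We seek v_1 ∈ ker((A - 5I)^2) \ ker(A - 5I), then set v_{i+1} = (A - 5I) v_i.

One such chain is v_1 = [[0, 3, 0, 1]]^T, v_2 = [[2, 1, 0, 0]]^T. Check: (A - 5I) v_2 = [[0, 0, 0, 0]]^T = 0.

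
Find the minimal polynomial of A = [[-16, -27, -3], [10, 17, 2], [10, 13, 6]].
m_A(x) = (x - 4)^2(x + 1)

The characteristic polynomial factors as (x - 4)^2(x + 1). The minimal polynomial is ∏(x - λ)^{k_λ} where k_λ is the size of the largest Jordan block at λ.

For λ = -1: rank(A + I) = 2, and the largest Jordan block has size 1 (the smallest k with rank((A + I)^k) = rank((A + I)^(k+1))).
For λ = 4: rank(A - 4I) = 2, and the largest Jordan block has size 2 (the smallest k with rank((A - 4I)^k) = rank((A - 4I)^(k+1))).

So m_A(x) = (x - 4)^2(x + 1).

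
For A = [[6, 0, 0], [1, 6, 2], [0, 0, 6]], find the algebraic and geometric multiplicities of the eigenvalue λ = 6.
The characteristic polynomial is (x - 6)^3, so the factor x - 6 appears with exponent 3: the algebraic multiplicity is 3.

rank(A - 6I) = 1, so the eigenspace has dimension 3 - 1 = 2: the geometric multiplicity is 2.

Since 2 < 3, A is not diagonalizable.

algebraic multiplicity 3, geometric multiplicity 2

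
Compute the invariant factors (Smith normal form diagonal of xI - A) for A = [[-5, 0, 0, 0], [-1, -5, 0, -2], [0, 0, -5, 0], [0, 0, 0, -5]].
The Jordan structure of A has elementary divisors (x + 5)^2, (x + 5), (x + 5). Arranging the block sizes at each eigenvalue in decreasing order and taking row products gives the invariant factors.

Invariant factors (smallest first, each dividing the next): x + 5, x + 5, (x + 5)^2.

Check: the last factor (x + 5)^2 is the minimal polynomial, and the product (x + 5)^4 is the characteristic polynomial.

x + 5, x + 5, (x + 5)^2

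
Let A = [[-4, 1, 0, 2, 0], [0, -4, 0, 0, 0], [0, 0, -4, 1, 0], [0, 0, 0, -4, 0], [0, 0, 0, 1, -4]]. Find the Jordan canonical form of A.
J = [[-4, 1, 0, 0, 0], [0, -4, 0, 0, 0], [0, 0, -4, 1, 0], [0, 0, 0, -4, 0], [0, 0, 0, 0, -4]]

The characteristic polynomial is det(xI - A) = (x + 4)^5, so the eigenvalues are -4 (algebraic multiplicity 5).

For λ = -4: rank(A + 4I) = 2, rank((A + 4I)^2) = 0. The eigenspace has dimension 5 - 2 = 3, so there are 3 Jordan blocks; the rank sequence gives block sizes [2, 2, 1].

Assembling the blocks gives the Jordan form J above.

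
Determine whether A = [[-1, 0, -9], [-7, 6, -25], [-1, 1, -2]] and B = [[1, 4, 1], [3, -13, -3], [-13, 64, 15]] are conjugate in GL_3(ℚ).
Yes.

Two matrices over a field are similar if and only if they have the same invariant factors.

Both A and B have characteristic polynomial (x - 2)^2(x + 1) and minimal polynomial (x - 2)^2(x + 1). Computing further, both have invariant factors (x - 2)^2(x + 1). Hence A and B are similar.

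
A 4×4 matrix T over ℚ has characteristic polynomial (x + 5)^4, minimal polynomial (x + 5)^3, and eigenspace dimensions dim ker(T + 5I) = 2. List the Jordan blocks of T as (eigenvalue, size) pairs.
λ = -5: algebraic multiplicity 4 (exponent in χ_T), largest block size 3 (exponent in m_T), 2 blocks (geometric multiplicity). These force block sizes [3, 1].

Jordan blocks: (-5, 3), (-5, 1)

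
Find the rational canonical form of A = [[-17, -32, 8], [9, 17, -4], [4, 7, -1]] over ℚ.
The invariant factors of A (the non-unit diagonal entries of the Smith normal form of xI - A over ℚ[x]) are (x - 1)^2(x + 3), each dividing the next. The characteristic polynomial is their product, (x - 1)^2(x + 3).

The rational canonical form is the block-diagonal matrix of companion matrices C(f_i):
R = [[0, 0, -3], [1, 0, 5], [0, 1, -1]].

R = [[0, 0, -3], [1, 0, 5], [0, 1, -1]]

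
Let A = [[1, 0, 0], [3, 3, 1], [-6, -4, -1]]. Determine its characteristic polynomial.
xI - A = [[x - 1, 0, 0], [-3, x - 3, -1], [6, 4, x + 1]].

Expanding det(xI - A) along the first row:
det(xI - A) = + (x - 1)·det([[x - 3, -1], [4, x + 1]]) - (0)·det([[-3, -1], [6, x + 1]]) + (0)·det([[-3, x - 3], [6, 4]]).

Evaluating gives χ_A(x) = x^3 - 3x^2 + 3x - 1 = (x - 1)^3.

χ_A(x) = (x - 1)^3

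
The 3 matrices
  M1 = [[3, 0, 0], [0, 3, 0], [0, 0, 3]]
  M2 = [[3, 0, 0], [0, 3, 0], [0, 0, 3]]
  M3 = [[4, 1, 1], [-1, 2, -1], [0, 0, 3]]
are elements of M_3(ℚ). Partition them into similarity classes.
Characteristic polynomials: χ_{M1} = (x - 3)^3, χ_{M2} = (x - 3)^3, χ_{M3} = (x - 3)^3.

{M1, M2}: invariant factors x - 3, x - 3, x - 3.

{M3}: invariant factors x - 3, (x - 3)^2.

Matrices are similar if and only if their invariant-factor lists agree; the partition into similarity classes is {M1, M2}, {M3}.

2 classes: {M1, M2}, {M3}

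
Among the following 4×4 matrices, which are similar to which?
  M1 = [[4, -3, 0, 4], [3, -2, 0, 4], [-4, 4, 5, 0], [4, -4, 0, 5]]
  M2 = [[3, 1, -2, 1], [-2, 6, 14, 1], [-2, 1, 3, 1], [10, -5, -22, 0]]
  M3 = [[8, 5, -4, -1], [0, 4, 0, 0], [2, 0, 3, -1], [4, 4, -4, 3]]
Characteristic polynomials: χ_{M1} = (x - 5)^2(x - 1)^2, χ_{M2} = (x - 5)^2(x - 1)^2, χ_{M3} = (x - 5)^2(x - 4)^2.

{M1, M2}: invariant factors x - 5, (x - 5)(x - 1)^2.

{M3}: invariant factors (x - 5)^2(x - 4)^2.

Matrices are similar if and only if their invariant-factor lists agree; the partition into similarity classes is {M1, M2}, {M3}.

2 classes: {M1, M2}, {M3}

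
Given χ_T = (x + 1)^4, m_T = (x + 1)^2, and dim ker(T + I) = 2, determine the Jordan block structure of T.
λ = -1: algebraic multiplicity 4 (exponent in χ_T), largest block size 2 (exponent in m_T), 2 blocks (geometric multiplicity). These force block sizes [2, 2].

Jordan blocks: (-1, 2), (-1, 2)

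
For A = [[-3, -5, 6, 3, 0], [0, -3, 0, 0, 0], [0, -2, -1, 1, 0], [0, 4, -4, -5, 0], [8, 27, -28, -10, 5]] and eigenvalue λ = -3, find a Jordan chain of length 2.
v_1 = [[0, 1, 1, 0, 0]]^T, v_2 = [[1, 0, 0, 0, -1]]^T

We seek v_1 ∈ ker((A + 3I)^2) \ ker(A + 3I), then set v_{i+1} = (A + 3I) v_i.

One such chain is v_1 = [[0, 1, 1, 0, 0]]^T, v_2 = [[1, 0, 0, 0, -1]]^T. Check: (A + 3I) v_2 = [[0, 0, 0, 0, 0]]^T = 0.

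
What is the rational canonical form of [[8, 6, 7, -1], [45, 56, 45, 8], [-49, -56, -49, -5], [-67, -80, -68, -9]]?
R = [[0, 0, 0, -30], [1, 0, 0, 23], [0, 1, 0, -3], [0, 0, 1, 6]]

The invariant factors of A (the non-unit diagonal entries of the Smith normal form of xI - A over ℚ[x]) are (x - 6)(x^3 + 3x - 5), each dividing the next. The characteristic polynomial is their product, (x - 6)(x^3 + 3x - 5).

The rational canonical form is the block-diagonal matrix of companion matrices C(f_i):
R = [[0, 0, 0, -30], [1, 0, 0, 23], [0, 1, 0, -3], [0, 0, 1, 6]].

Note the characteristic polynomial does not split into linear factors over ℚ, so A has no Jordan form over ℚ; the rational canonical form exists over any field.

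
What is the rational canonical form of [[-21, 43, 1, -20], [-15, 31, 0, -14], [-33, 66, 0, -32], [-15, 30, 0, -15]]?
R = [[0, 0, 0, 15], [1, 0, 0, 18], [0, 1, 0, 3], [0, 0, 1, -5]]

The invariant factors of A (the non-unit diagonal entries of the Smith normal form of xI - A over ℚ[x]) are (x + 5)(x^3 - 3x - 3), each dividing the next. The characteristic polynomial is their product, (x + 5)(x^3 - 3x - 3).

The rational canonical form is the block-diagonal matrix of companion matrices C(f_i):
R = [[0, 0, 0, 15], [1, 0, 0, 18], [0, 1, 0, 3], [0, 0, 1, -5]].

Note the characteristic polynomial does not split into linear factors over ℚ, so A has no Jordan form over ℚ; the rational canonical form exists over any field.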